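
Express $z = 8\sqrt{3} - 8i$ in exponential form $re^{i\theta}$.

r = |z| = sqrt((8*sqrt(3))^2 + (-8)^2) = sqrt(192 + 64) = sqrt(256) = 16
θ = arctan(b/a) = arctan(-8/13.8564) (quadrant-adjusted) = -30° = -π/6
z = 16e^(-i*π/6)


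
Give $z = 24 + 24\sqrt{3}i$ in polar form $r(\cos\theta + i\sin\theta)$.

r = |z| = sqrt(a^2 + b^2) = sqrt((24)^2 + (24*sqrt(3))^2) = sqrt(576 + 1728) = sqrt(2304) = 48
θ = arctan(b/a) = arctan(41.5692/24) (quadrant-adjusted) = 60°
z = 48(cos 60° + i sin 60°)


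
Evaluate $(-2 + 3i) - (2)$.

(-2 - 2) + (3 - 0)i = -4 + 3i


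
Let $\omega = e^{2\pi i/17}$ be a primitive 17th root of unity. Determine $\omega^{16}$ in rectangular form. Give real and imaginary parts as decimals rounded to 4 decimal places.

ω^16 = e^(2πi·16/17) = e^(i·32π/17)
= cos(32π/17) + i sin(32π/17)
= 0.9325 - 0.3612i


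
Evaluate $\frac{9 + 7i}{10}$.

Divisor is real, so divide each part by 10:
= 9/10 + (7/10)i


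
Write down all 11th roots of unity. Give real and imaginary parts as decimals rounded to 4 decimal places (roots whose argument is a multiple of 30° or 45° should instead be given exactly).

ω_k = e^(2πik/11) = cos(2πk/11) + i sin(2πk/11) for k = 0, 1, ..., 10
Roots: 1, 0.8413 + 0.5406i, 0.4154 + 0.9096i, -0.1423 + 0.9898i, -0.6549 + 0.7557i, -0.9595 + 0.2817i, -0.9595 - 0.2817i, -0.6549 - 0.7557i, -0.1423 - 0.9898i, 0.4154 - 0.9096i, 0.8413 - 0.5406i


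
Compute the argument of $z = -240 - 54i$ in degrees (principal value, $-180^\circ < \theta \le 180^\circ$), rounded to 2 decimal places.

θ = arctan(b/a) = arctan(-54/-240) (quadrant-adjusted) = -167.32°


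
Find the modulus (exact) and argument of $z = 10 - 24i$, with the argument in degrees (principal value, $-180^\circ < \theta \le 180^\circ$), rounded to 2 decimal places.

|z| = sqrt(10^2 + (-24)^2) = 26
arg(z) = arctan(b/a) = arctan(-24/10) (quadrant-adjusted) = -67.38°


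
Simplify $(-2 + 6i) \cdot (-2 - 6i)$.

(a1*a2 - b1*b2) + (a1*b2 + b1*a2)i
= (4 - (-36)) + (12 + (-12))i
= 40


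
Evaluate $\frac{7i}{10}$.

Divisor is real, so divide each part by 10:
= 0 + (7/10)i


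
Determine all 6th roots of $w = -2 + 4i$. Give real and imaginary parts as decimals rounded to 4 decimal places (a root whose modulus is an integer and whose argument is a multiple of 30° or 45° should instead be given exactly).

|w| = sqrt(20) ≈ 4.472136, arg(w) ≈ 116.565051°
Root modulus = sqrt(20)^(1/6) ≈ 1.283569
Root arguments: θ_k = (arg(w) + 360°k)/6 for k = 0, 1, ..., 5
Compute each root as (root modulus)(cos θ_k + i sin θ_k) using full-precision intermediates, then round to 4 decimal places.
Roots: 1.2105 + 0.4269i, 0.2355 + 1.2618i, -0.9750 + 0.8348i, -1.2105 - 0.4269i, -0.2355 - 1.2618i, 0.9750 - 0.8348i


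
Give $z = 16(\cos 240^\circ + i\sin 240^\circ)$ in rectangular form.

a = r cos θ = 16 * -1/2 = -8
b = r sin θ = 16 * -sqrt(3)/2 = -8*sqrt(3)
z = -8 - 8*sqrt(3)i


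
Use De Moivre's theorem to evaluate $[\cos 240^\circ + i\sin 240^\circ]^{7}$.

By De Moivre: z^n = r^n(cos(nθ) + i sin(nθ))
= 1^7(cos(7*240°) + i sin(7*240°))
= 1(cos 240° + i sin 240°)
= -1/2 - (sqrt(3)/2)i


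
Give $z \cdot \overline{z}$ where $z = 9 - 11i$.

z * conjugate(z) = |z|^2 = a^2 + b^2
= 9^2 + (-11)^2 = 202


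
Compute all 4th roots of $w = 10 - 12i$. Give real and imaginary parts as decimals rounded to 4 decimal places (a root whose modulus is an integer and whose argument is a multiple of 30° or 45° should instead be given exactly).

|w| = sqrt(244) ≈ 15.620499, arg(w) ≈ 309.805571°
Root modulus = sqrt(244)^(1/4) ≈ 1.988034
Root arguments: θ_k = (arg(w) + 360°k)/4 for k = 0, 1, ..., 3
Compute each root as (root modulus)(cos θ_k + i sin θ_k) using full-precision intermediates, then round to 4 decimal places.
Roots: 0.4319 + 1.9405i, -1.9405 + 0.4319i, -0.4319 - 1.9405i, 1.9405 - 0.4319i


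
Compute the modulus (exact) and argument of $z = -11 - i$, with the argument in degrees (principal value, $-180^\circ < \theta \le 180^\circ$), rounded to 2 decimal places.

|z| = sqrt((-11)^2 + (-1)^2) = sqrt(122)
arg(z) = arctan(b/a) = arctan(-1/-11) (quadrant-adjusted) = -174.81°


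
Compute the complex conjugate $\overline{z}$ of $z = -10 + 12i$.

If z = a + bi, then conjugate(z) = a - bi
conjugate(-10 + 12i) = -10 - 12i


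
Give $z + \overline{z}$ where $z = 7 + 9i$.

z + conjugate(z) = (a + bi) + (a - bi) = 2a
= 2 * 7 = 14


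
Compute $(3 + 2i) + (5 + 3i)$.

(3 + 5) + (2 + 3)i = 8 + 5i


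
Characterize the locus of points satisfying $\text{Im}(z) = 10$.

Im(z) = y where z = x + yi; the equation y = 10 is satisfied by all points with that y-coordinate
Locus: Horizontal line y = 10


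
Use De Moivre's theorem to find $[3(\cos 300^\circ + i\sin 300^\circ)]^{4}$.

By De Moivre: z^n = r^n(cos(nθ) + i sin(nθ))
= 3^4(cos(4*300°) + i sin(4*300°))
= 81(cos 120° + i sin 120°)
= -81/2 + (81*sqrt(3)/2)i


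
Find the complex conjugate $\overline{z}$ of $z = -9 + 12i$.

If z = a + bi, then conjugate(z) = a - bi
conjugate(-9 + 12i) = -9 - 12i


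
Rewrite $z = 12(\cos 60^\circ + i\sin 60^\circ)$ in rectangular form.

a = r cos θ = 12 * 1/2 = 6
b = r sin θ = 12 * sqrt(3)/2 = 6*sqrt(3)
z = 6 + 6*sqrt(3)i


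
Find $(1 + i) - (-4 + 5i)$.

(1 - (-4)) + (1 - 5)i = 5 - 4i


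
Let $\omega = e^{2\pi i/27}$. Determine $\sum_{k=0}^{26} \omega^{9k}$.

Let ζ = ω^9 = e^(2πi·9/27). Since 27 ∤ 9, ζ ≠ 1.
Sum = Σ_{k=0}^{26} ζ^k = (ζ^27 - 1)/(ζ - 1) = (ω^{9·27} - 1)/(ζ - 1) = (1 - 1)/(ζ - 1) = 0


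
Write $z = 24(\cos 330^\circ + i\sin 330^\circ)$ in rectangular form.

a = r cos θ = 24 * sqrt(3)/2 = 12*sqrt(3)
b = r sin θ = 24 * -1/2 = -12
z = 12*sqrt(3) - 12i


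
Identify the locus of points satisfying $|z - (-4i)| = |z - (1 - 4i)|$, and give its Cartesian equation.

|z - z1| = |z - z2| means z is equidistant from z1 and z2,
i.e. the perpendicular bisector of the segment from (0, -4) to (1, -4) (midpoint (1/2, -4)).
With z = x + yi, square both sides:
(x - 0)^2 + (y - (-4))^2 = (x - 1)^2 + (y - (-4))^2
The x^2 and y^2 terms cancel: 2x + 0y = 17 - 16 = 1
Simplify: x = 1/2
Locus: Perpendicular bisector of the segment from (0, -4) to (1, -4): the line x = 1/2


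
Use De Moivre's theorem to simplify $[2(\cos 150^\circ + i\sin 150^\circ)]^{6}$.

By De Moivre: z^n = r^n(cos(nθ) + i sin(nθ))
= 2^6(cos(6*150°) + i sin(6*150°))
= 64(cos 180° + i sin 180°)
= -64


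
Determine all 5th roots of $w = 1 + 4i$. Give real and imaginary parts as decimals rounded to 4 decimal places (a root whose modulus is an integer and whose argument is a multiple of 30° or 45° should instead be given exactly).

|w| = sqrt(17) ≈ 4.123106, arg(w) ≈ 75.963757°
Root modulus = sqrt(17)^(1/5) ≈ 1.327532
Root arguments: θ_k = (arg(w) + 360°k)/5 for k = 0, 1, ..., 4
Compute each root as (root modulus)(cos θ_k + i sin θ_k) using full-precision intermediates, then round to 4 decimal places.
Roots: 1.2811 + 0.3479i, 0.0650 + 1.3259i, -1.2410 + 0.4716i, -0.8320 - 1.0345i, 0.7268 - 1.1109i


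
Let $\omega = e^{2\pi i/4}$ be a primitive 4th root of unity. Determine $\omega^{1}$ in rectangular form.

ω^1 = e^(2πi·1/4) = e^(i·1π/2)
= cos(1π/2) + i sin(1π/2)
= i


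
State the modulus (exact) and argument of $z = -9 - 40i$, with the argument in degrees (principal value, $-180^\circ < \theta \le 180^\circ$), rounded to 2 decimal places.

|z| = sqrt((-9)^2 + (-40)^2) = 41
arg(z) = arctan(b/a) = arctan(-40/-9) (quadrant-adjusted) = -102.68°


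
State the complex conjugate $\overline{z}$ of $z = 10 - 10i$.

If z = a + bi, then conjugate(z) = a - bi
conjugate(10 - 10i) = 10 + 10i


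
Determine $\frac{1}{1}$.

Divisor is real, so divide each part by 1:
= 1


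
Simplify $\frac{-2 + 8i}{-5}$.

Divisor is real, so divide each part by -5:
= 2/5 - (8/5)i


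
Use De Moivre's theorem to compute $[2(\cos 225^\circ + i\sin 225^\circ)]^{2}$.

By De Moivre: z^n = r^n(cos(nθ) + i sin(nθ))
= 2^2(cos(2*225°) + i sin(2*225°))
= 4(cos 90° + i sin 90°)
= 4i


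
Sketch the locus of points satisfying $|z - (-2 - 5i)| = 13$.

|z - z0| = r describes a circle centered at z0 with radius r
Here z0 = -2 - 5i and r = 13
Locus: Circle centered at (-2, -5) with radius 13


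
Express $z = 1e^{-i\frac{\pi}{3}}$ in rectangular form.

a = r cos θ = 1 * 1/2 = 1/2
b = r sin θ = 1 * -sqrt(3)/2 = -sqrt(3)/2
z = 1/2 - (sqrt(3)/2)i


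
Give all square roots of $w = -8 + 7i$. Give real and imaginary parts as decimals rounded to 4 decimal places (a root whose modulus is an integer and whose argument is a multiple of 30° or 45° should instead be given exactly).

|w| = sqrt(113) ≈ 10.630146, arg(w) ≈ 138.814075°
Root modulus = sqrt(113)^(1/2) ≈ 3.260390
Root arguments: θ_k = (arg(w) + 360°k)/2 for k = 0, 1, ..., 1
Compute each root as (root modulus)(cos θ_k + i sin θ_k) using full-precision intermediates, then round to 4 decimal places.
Roots: 1.1468 + 3.0521i, -1.1468 - 3.0521i


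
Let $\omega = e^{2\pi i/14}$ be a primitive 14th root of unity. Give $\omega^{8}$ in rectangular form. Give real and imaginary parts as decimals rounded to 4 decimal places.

ω^8 = e^(2πi·8/14) = e^(i·8π/7)
= cos(8π/7) + i sin(8π/7)
= -0.9010 - 0.4339i


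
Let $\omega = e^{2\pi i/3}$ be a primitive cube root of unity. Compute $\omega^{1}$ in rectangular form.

ω^1 = e^(2πi·1/3) = e^(i·2π/3)
= cos(2π/3) + i sin(2π/3)
= -1/2 + (sqrt(3)/2)i


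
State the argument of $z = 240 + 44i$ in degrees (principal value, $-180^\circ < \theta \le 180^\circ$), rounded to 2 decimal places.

θ = arctan(b/a) = arctan(44/240) (quadrant-adjusted) = 10.39°


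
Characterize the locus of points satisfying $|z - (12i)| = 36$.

|z - z0| = r describes a circle centered at z0 with radius r
Here z0 = 12i and r = 36
Locus: Circle centered at (0, 12) with radius 36


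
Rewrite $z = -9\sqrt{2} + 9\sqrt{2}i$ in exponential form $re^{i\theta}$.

r = |z| = sqrt((-9*sqrt(2))^2 + (9*sqrt(2))^2) = sqrt(162 + 162) = sqrt(324) = 18
θ = arctan(b/a) = arctan(12.7279/-12.7279) (quadrant-adjusted) = 135° = 3π/4
z = 18e^(i*3π/4)


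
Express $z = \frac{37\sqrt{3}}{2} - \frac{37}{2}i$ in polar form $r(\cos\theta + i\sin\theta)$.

r = |z| = sqrt(a^2 + b^2) = sqrt((37*sqrt(3)/2)^2 + (-37/2)^2) = sqrt(4107/4 + 1369/4) = sqrt(1369) = 37
θ = arctan(b/a) = arctan(-18.5/32.0429) (quadrant-adjusted) = 330°
z = 37(cos 330° + i sin 330°)


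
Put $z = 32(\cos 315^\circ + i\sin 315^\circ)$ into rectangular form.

a = r cos θ = 32 * sqrt(2)/2 = 16*sqrt(2)
b = r sin θ = 32 * -sqrt(2)/2 = -16*sqrt(2)
z = 16*sqrt(2) - 16*sqrt(2)i


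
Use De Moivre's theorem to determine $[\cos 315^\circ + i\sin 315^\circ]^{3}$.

By De Moivre: z^n = r^n(cos(nθ) + i sin(nθ))
= 1^3(cos(3*315°) + i sin(3*315°))
= 1(cos 225° + i sin 225°)
= -sqrt(2)/2 - (sqrt(2)/2)i


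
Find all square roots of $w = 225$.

|w| = 225, arg(w) = 0°
Root modulus = 225^(1/2) = 15
Root arguments: θ_k = (0° + 360°k)/2 for k = 0, 1, ..., 1
Roots: 15, -15


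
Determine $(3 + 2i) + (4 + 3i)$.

(3 + 4) + (2 + 3)i = 7 + 5i


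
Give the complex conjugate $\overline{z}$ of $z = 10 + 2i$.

If z = a + bi, then conjugate(z) = a - bi
conjugate(10 + 2i) = 10 - 2i


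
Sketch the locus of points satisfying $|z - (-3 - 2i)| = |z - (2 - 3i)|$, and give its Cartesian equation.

|z - z1| = |z - z2| means z is equidistant from z1 and z2,
i.e. the perpendicular bisector of the segment from (-3, -2) to (2, -3) (midpoint (-1/2, -5/2)).
With z = x + yi, square both sides:
(x - (-3))^2 + (y - (-2))^2 = (x - 2)^2 + (y - (-3))^2
The x^2 and y^2 terms cancel: 10x + (-2)y = 13 - 13 = 0
Simplify: 5x - y = 0
Locus: Perpendicular bisector of the segment from (-3, -2) to (2, -3): the line 5x - y = 0


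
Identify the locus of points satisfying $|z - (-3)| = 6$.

|z - z0| = r describes a circle centered at z0 with radius r
Here z0 = -3 and r = 6
Locus: Circle centered at (-3, 0) with radius 6


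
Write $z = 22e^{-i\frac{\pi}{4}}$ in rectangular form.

a = r cos θ = 22 * sqrt(2)/2 = 11*sqrt(2)
b = r sin θ = 22 * -sqrt(2)/2 = -11*sqrt(2)
z = 11*sqrt(2) - 11*sqrt(2)i


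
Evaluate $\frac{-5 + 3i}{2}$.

Divisor is real, so divide each part by 2:
= -5/2 + (3/2)i


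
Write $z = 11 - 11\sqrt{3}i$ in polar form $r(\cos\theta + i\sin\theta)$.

r = |z| = sqrt(a^2 + b^2) = sqrt((11)^2 + (-11*sqrt(3))^2) = sqrt(121 + 363) = sqrt(484) = 22
θ = arctan(b/a) = arctan(-19.0526/11) (quadrant-adjusted) = 300°
z = 22(cos 300° + i sin 300°)


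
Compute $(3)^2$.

(a + bi)^2 = a^2 - b^2 + 2abi
= 3^2 - 0^2 + 2*3*0i
= 9


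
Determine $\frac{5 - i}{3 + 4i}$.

Multiply numerator and denominator by conjugate (3 - 4i):
= (5 - i)(3 - 4i) / (3^2 + 4^2)
= (11 - 23i) / 25
= 11/25 - (23/25)i


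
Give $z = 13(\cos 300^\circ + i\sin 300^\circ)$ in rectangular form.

a = r cos θ = 13 * 1/2 = 13/2
b = r sin θ = 13 * -sqrt(3)/2 = -13*sqrt(3)/2
z = 13/2 - (13*sqrt(3)/2)i


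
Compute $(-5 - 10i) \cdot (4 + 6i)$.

(a1*a2 - b1*b2) + (a1*b2 + b1*a2)i
= (-20 - (-60)) + (-30 + (-40))i
= 40 - 70i


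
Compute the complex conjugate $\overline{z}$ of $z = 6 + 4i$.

If z = a + bi, then conjugate(z) = a - bi
conjugate(6 + 4i) = 6 - 4i


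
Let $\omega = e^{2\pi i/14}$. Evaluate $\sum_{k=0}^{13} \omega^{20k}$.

Let ζ = ω^20 = e^(2πi·20/14). Since 14 ∤ 20, ζ ≠ 1.
Sum = Σ_{k=0}^{13} ζ^k = (ζ^14 - 1)/(ζ - 1) = (ω^{20·14} - 1)/(ζ - 1) = (1 - 1)/(ζ - 1) = 0


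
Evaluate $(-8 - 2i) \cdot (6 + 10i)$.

(a1*a2 - b1*b2) + (a1*b2 + b1*a2)i
= (-48 - (-20)) + (-80 + (-12))i
= -28 - 92i


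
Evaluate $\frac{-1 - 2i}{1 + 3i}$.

Multiply numerator and denominator by conjugate (1 - 3i):
= (-1 - 2i)(1 - 3i) / (1^2 + 3^2)
= (-7 + i) / 10
= -7/10 + (1/10)i


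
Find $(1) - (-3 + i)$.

(1 - (-3)) + (0 - 1)i = 4 - i


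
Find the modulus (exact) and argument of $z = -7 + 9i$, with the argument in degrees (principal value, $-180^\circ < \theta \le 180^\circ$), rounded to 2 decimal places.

|z| = sqrt((-7)^2 + 9^2) = sqrt(130)
arg(z) = arctan(b/a) = arctan(9/-7) (quadrant-adjusted) = 127.87°


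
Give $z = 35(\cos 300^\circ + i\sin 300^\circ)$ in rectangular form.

a = r cos θ = 35 * 1/2 = 35/2
b = r sin θ = 35 * -sqrt(3)/2 = -35*sqrt(3)/2
z = 35/2 - (35*sqrt(3)/2)i


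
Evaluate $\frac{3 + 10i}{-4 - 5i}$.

Multiply numerator and denominator by conjugate (-4 + 5i):
= (3 + 10i)(-4 + 5i) / ((-4)^2 + (-5)^2)
= (-62 - 25i) / 41
= -62/41 - (25/41)i


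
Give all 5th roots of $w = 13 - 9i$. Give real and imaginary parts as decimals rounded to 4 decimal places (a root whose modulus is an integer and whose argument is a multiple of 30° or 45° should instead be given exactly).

|w| = sqrt(250) ≈ 15.811388, arg(w) ≈ 325.304846°
Root modulus = sqrt(250)^(1/5) ≈ 1.736977
Root arguments: θ_k = (arg(w) + 360°k)/5 for k = 0, 1, ..., 4
Compute each root as (root modulus)(cos θ_k + i sin θ_k) using full-precision intermediates, then round to 4 decimal places.
Roots: 0.7324 + 1.5750i, -1.2716 + 1.1833i, -1.5183 - 0.8437i, 0.3332 - 1.7047i, 1.7243 - 0.2098i


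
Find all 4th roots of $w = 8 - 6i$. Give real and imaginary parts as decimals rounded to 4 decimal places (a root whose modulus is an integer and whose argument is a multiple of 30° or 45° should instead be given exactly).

|w| = 10, arg(w) ≈ 323.130102°
Root modulus = 10^(1/4) ≈ 1.778279
Root arguments: θ_k = (arg(w) + 360°k)/4 for k = 0, 1, ..., 3
Compute each root as (root modulus)(cos θ_k + i sin θ_k) using full-precision intermediates, then round to 4 decimal places.
Roots: 0.2848 + 1.7553i, -1.7553 + 0.2848i, -0.2848 - 1.7553i, 1.7553 - 0.2848i


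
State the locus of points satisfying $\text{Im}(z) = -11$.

Im(z) = y where z = x + yi; the equation y = -11 is satisfied by all points with that y-coordinate
Locus: Horizontal line y = -11


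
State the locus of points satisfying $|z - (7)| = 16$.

|z - z0| = r describes a circle centered at z0 with radius r
Here z0 = 7 and r = 16
Locus: Circle centered at (7, 0) with radius 16


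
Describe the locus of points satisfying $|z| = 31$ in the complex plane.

|z| = 31 means sqrt(x^2 + y^2) = 31
This is a circle of radius 31 centered at the origin


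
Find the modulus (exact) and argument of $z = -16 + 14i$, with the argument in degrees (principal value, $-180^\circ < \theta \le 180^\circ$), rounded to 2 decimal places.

|z| = sqrt((-16)^2 + 14^2) = sqrt(452)
arg(z) = arctan(b/a) = arctan(14/-16) (quadrant-adjusted) = 138.81°


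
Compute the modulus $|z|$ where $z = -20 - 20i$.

|z| = sqrt(a^2 + b^2) = sqrt((-20)^2 + (-20)^2) = sqrt(800) = sqrt(800)


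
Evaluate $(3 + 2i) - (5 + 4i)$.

(3 - 5) + (2 - 4)i = -2 - 2i


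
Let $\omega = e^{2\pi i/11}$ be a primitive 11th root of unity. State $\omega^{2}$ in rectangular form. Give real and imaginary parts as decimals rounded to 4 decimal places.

ω^2 = e^(2πi·2/11) = e^(i·4π/11)
= cos(4π/11) + i sin(4π/11)
= 0.4154 + 0.9096i


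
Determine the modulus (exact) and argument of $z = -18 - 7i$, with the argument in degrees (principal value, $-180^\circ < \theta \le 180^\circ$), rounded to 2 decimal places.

|z| = sqrt((-18)^2 + (-7)^2) = sqrt(373)
arg(z) = arctan(b/a) = arctan(-7/-18) (quadrant-adjusted) = -158.75°


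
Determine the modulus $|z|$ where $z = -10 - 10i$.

|z| = sqrt(a^2 + b^2) = sqrt((-10)^2 + (-10)^2) = sqrt(200) = sqrt(200)


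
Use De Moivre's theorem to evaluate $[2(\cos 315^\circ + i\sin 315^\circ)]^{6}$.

By De Moivre: z^n = r^n(cos(nθ) + i sin(nθ))
= 2^6(cos(6*315°) + i sin(6*315°))
= 64(cos 90° + i sin 90°)
= 64i


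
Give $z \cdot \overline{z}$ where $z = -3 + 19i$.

z * conjugate(z) = |z|^2 = a^2 + b^2
= (-3)^2 + 19^2 = 370


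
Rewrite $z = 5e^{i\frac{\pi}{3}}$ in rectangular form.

a = r cos θ = 5 * 1/2 = 5/2
b = r sin θ = 5 * sqrt(3)/2 = 5*sqrt(3)/2
z = 5/2 + (5*sqrt(3)/2)i


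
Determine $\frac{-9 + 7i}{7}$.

Divisor is real, so divide each part by 7:
= -9/7 + i


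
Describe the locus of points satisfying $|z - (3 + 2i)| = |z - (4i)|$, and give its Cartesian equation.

|z - z1| = |z - z2| means z is equidistant from z1 and z2,
i.e. the perpendicular bisector of the segment from (3, 2) to (0, 4) (midpoint (3/2, 3)).
With z = x + yi, square both sides:
(x - 3)^2 + (y - 2)^2 = (x - 0)^2 + (y - 4)^2
The x^2 and y^2 terms cancel: -6x + 4y = 16 - 13 = 3
Simplify: 6x - 4y = -3
Locus: Perpendicular bisector of the segment from (3, 2) to (0, 4): the line 6x - 4y = -3


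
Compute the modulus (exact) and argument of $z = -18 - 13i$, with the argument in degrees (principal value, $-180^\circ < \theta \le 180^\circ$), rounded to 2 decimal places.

|z| = sqrt((-18)^2 + (-13)^2) = sqrt(493)
arg(z) = arctan(b/a) = arctan(-13/-18) (quadrant-adjusted) = -144.16°


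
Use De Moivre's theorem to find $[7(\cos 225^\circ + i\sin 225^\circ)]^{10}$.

By De Moivre: z^n = r^n(cos(nθ) + i sin(nθ))
= 7^10(cos(10*225°) + i sin(10*225°))
= 282475249(cos 90° + i sin 90°)
= 282475249i


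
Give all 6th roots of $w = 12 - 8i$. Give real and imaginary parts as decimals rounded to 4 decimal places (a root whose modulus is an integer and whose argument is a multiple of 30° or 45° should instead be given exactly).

|w| = sqrt(208) ≈ 14.422205, arg(w) ≈ 326.309932°
Root modulus = sqrt(208)^(1/6) ≈ 1.560170
Root arguments: θ_k = (arg(w) + 360°k)/6 for k = 0, 1, ..., 5
Compute each root as (root modulus)(cos θ_k + i sin θ_k) using full-precision intermediates, then round to 4 decimal places.
Roots: 0.9085 + 1.2683i, -0.6441 + 1.4210i, -1.5527 + 0.1527i, -0.9085 - 1.2683i, 0.6441 - 1.4210i, 1.5527 - 0.1527i


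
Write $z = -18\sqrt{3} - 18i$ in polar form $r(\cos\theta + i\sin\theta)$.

r = |z| = sqrt(a^2 + b^2) = sqrt((-18*sqrt(3))^2 + (-18)^2) = sqrt(972 + 324) = sqrt(1296) = 36
θ = arctan(b/a) = arctan(-18/-31.1769) (quadrant-adjusted) = 210°
z = 36(cos 210° + i sin 210°)


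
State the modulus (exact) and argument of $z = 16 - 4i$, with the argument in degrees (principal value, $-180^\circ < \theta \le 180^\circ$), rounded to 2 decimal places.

|z| = sqrt(16^2 + (-4)^2) = sqrt(272)
arg(z) = arctan(b/a) = arctan(-4/16) (quadrant-adjusted) = -14.04°


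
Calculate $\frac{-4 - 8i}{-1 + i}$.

Multiply numerator and denominator by conjugate (-1 - i):
= (-4 - 8i)(-1 - i) / ((-1)^2 + 1^2)
= (-4 + 12i) / 2
= -2 + 6i


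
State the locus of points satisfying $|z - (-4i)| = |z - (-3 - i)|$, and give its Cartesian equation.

|z - z1| = |z - z2| means z is equidistant from z1 and z2,
i.e. the perpendicular bisector of the segment from (0, -4) to (-3, -1) (midpoint (-3/2, -5/2)).
With z = x + yi, square both sides:
(x - 0)^2 + (y - (-4))^2 = (x - (-3))^2 + (y - (-1))^2
The x^2 and y^2 terms cancel: -6x + 6y = 10 - 16 = -6
Simplify: x - y = 1
Locus: Perpendicular bisector of the segment from (0, -4) to (-3, -1): the line x - y = 1


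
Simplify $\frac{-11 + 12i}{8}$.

Divisor is real, so divide each part by 8:
= -11/8 + (3/2)i


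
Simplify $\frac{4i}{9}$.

Divisor is real, so divide each part by 9:
= 0 + (4/9)i


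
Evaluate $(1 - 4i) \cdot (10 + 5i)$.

(a1*a2 - b1*b2) + (a1*b2 + b1*a2)i
= (10 - (-20)) + (5 + (-40))i
= 30 - 35i


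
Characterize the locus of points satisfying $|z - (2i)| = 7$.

|z - z0| = r describes a circle centered at z0 with radius r
Here z0 = 2i and r = 7
Locus: Circle centered at (0, 2) with radius 7


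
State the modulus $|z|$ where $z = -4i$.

|z| = sqrt(a^2 + b^2) = sqrt(0^2 + (-4)^2) = sqrt(16) = 4


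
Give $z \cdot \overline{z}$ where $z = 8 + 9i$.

z * conjugate(z) = |z|^2 = a^2 + b^2
= 8^2 + 9^2 = 145


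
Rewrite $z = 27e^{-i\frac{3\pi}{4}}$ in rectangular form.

a = r cos θ = 27 * -sqrt(2)/2 = -27*sqrt(2)/2
b = r sin θ = 27 * -sqrt(2)/2 = -27*sqrt(2)/2
z = -27*sqrt(2)/2 - (27*sqrt(2)/2)i


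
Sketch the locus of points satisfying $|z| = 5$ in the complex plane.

|z| = 5 means sqrt(x^2 + y^2) = 5
This is a circle of radius 5 centered at the origin


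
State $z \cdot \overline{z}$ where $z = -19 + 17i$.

z * conjugate(z) = |z|^2 = a^2 + b^2
= (-19)^2 + 17^2 = 650


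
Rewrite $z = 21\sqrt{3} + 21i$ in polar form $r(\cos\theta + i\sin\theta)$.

r = |z| = sqrt(a^2 + b^2) = sqrt((21*sqrt(3))^2 + (21)^2) = sqrt(1323 + 441) = sqrt(1764) = 42
θ = arctan(b/a) = arctan(21/36.3731) (quadrant-adjusted) = 30°
z = 42(cos 30° + i sin 30°)


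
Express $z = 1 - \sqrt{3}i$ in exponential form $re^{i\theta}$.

r = |z| = sqrt((1)^2 + (-sqrt(3))^2) = sqrt(1 + 3) = sqrt(4) = 2
θ = arctan(b/a) = arctan(-1.7321/1) (quadrant-adjusted) = -60° = -π/3
z = 2e^(-i*π/3)


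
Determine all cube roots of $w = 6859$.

|w| = 6859, arg(w) = 0°
Root modulus = 6859^(1/3) = 19
Root arguments: θ_k = (0° + 360°k)/3 for k = 0, 1, ..., 2
Roots: 19, -19/2 + (19*sqrt(3)/2)i, -19/2 - (19*sqrt(3)/2)i


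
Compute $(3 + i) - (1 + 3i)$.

(3 - 1) + (1 - 3)i = 2 - 2i


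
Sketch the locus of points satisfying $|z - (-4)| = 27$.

|z - z0| = r describes a circle centered at z0 with radius r
Here z0 = -4 and r = 27
Locus: Circle centered at (-4, 0) with radius 27


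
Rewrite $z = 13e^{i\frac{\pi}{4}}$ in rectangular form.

a = r cos θ = 13 * sqrt(2)/2 = 13*sqrt(2)/2
b = r sin θ = 13 * sqrt(2)/2 = 13*sqrt(2)/2
z = 13*sqrt(2)/2 + (13*sqrt(2)/2)i


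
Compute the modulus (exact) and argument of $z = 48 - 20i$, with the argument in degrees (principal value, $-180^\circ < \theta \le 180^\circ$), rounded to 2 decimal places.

|z| = sqrt(48^2 + (-20)^2) = 52
arg(z) = arctan(b/a) = arctan(-20/48) (quadrant-adjusted) = -22.62°


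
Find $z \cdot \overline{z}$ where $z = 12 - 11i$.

z * conjugate(z) = |z|^2 = a^2 + b^2
= 12^2 + (-11)^2 = 265


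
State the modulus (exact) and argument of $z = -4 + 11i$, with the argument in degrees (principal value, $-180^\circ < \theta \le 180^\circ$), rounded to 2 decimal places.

|z| = sqrt((-4)^2 + 11^2) = sqrt(137)
arg(z) = arctan(b/a) = arctan(11/-4) (quadrant-adjusted) = 109.98°


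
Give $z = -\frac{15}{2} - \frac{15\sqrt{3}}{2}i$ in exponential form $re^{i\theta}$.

r = |z| = sqrt((-15/2)^2 + (-15*sqrt(3)/2)^2) = sqrt(225/4 + 675/4) = sqrt(225) = 15
θ = arctan(b/a) = arctan(-12.9904/-7.5) (quadrant-adjusted) = -120° = -2π/3
z = 15e^(-i*2π/3)


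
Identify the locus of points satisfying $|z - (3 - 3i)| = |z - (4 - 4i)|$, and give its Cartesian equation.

|z - z1| = |z - z2| means z is equidistant from z1 and z2,
i.e. the perpendicular bisector of the segment from (3, -3) to (4, -4) (midpoint (7/2, -7/2)).
With z = x + yi, square both sides:
(x - 3)^2 + (y - (-3))^2 = (x - 4)^2 + (y - (-4))^2
The x^2 and y^2 terms cancel: 2x + (-2)y = 32 - 18 = 14
Simplify: x - y = 7
Locus: Perpendicular bisector of the segment from (3, -3) to (4, -4): the line x - y = 7


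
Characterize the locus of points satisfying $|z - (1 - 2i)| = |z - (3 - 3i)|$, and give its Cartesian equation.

|z - z1| = |z - z2| means z is equidistant from z1 and z2,
i.e. the perpendicular bisector of the segment from (1, -2) to (3, -3) (midpoint (2, -5/2)).
With z = x + yi, square both sides:
(x - 1)^2 + (y - (-2))^2 = (x - 3)^2 + (y - (-3))^2
The x^2 and y^2 terms cancel: 4x + (-2)y = 18 - 5 = 13
Simplify: 4x - 2y = 13
Locus: Perpendicular bisector of the segment from (1, -2) to (3, -3): the line 4x - 2y = 13


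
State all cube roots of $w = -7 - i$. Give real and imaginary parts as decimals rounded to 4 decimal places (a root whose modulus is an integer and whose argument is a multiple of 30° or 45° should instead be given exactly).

|w| = sqrt(50) ≈ 7.071068, arg(w) ≈ 188.130102°
Root modulus = sqrt(50)^(1/3) ≈ 1.919383
Root arguments: θ_k = (arg(w) + 360°k)/3 for k = 0, 1, ..., 2
Compute each root as (root modulus)(cos θ_k + i sin θ_k) using full-precision intermediates, then round to 4 decimal places.
Roots: 0.8800 + 1.7058i, -1.9172 - 0.0908i, 1.0372 - 1.6150i


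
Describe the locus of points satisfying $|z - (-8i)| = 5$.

|z - z0| = r describes a circle centered at z0 with radius r
Here z0 = -8i and r = 5
Locus: Circle centered at (0, -8) with radius 5


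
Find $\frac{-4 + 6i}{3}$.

Divisor is real, so divide each part by 3:
= -4/3 + 2i


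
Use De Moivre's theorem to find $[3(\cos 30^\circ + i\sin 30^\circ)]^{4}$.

By De Moivre: z^n = r^n(cos(nθ) + i sin(nθ))
= 3^4(cos(4*30°) + i sin(4*30°))
= 81(cos 120° + i sin 120°)
= -81/2 + (81*sqrt(3)/2)i


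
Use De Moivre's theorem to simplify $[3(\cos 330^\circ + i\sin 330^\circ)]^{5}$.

By De Moivre: z^n = r^n(cos(nθ) + i sin(nθ))
= 3^5(cos(5*330°) + i sin(5*330°))
= 243(cos 210° + i sin 210°)
= -243*sqrt(3)/2 - (243/2)i


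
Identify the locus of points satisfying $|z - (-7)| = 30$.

|z - z0| = r describes a circle centered at z0 with radius r
Here z0 = -7 and r = 30
Locus: Circle centered at (-7, 0) with radius 30


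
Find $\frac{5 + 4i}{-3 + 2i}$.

Multiply numerator and denominator by conjugate (-3 - 2i):
= (5 + 4i)(-3 - 2i) / ((-3)^2 + 2^2)
= (-7 - 22i) / 13
= -7/13 - (22/13)i


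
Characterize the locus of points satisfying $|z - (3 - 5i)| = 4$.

|z - z0| = r describes a circle centered at z0 with radius r
Here z0 = 3 - 5i and r = 4
Locus: Circle centered at (3, -5) with radius 4


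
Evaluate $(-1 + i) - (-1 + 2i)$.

(-1 - (-1)) + (1 - 2)i = -i


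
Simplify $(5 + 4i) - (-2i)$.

(5 - 0) + (4 - (-2))i = 5 + 6i


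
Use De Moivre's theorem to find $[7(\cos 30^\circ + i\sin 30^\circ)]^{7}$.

By De Moivre: z^n = r^n(cos(nθ) + i sin(nθ))
= 7^7(cos(7*30°) + i sin(7*30°))
= 823543(cos 210° + i sin 210°)
= -823543*sqrt(3)/2 - (823543/2)i


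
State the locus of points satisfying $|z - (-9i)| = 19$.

|z - z0| = r describes a circle centered at z0 with radius r
Here z0 = -9i and r = 19
Locus: Circle centered at (0, -9) with radius 19


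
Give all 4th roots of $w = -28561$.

|w| = 28561, arg(w) = 180°
Root modulus = 28561^(1/4) = 13
Root arguments: θ_k = (180° + 360°k)/4 for k = 0, 1, ..., 3
Roots: 13*sqrt(2)/2 + (13*sqrt(2)/2)i, -13*sqrt(2)/2 + (13*sqrt(2)/2)i, -13*sqrt(2)/2 - (13*sqrt(2)/2)i, 13*sqrt(2)/2 - (13*sqrt(2)/2)i


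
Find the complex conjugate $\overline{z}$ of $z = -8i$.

If z = a + bi, then conjugate(z) = a - bi
conjugate(-8i) = 8i


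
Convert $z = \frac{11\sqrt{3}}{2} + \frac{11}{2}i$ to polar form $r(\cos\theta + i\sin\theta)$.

r = |z| = sqrt(a^2 + b^2) = sqrt((11*sqrt(3)/2)^2 + (11/2)^2) = sqrt(363/4 + 121/4) = sqrt(121) = 11
θ = arctan(b/a) = arctan(5.5/9.5263) (quadrant-adjusted) = 30°
z = 11(cos 30° + i sin 30°)


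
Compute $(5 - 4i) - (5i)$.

(5 - 0) + (-4 - 5)i = 5 - 9i


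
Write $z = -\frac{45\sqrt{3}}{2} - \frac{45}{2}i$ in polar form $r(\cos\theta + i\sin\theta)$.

r = |z| = sqrt(a^2 + b^2) = sqrt((-45*sqrt(3)/2)^2 + (-45/2)^2) = sqrt(6075/4 + 2025/4) = sqrt(2025) = 45
θ = arctan(b/a) = arctan(-22.5/-38.9711) (quadrant-adjusted) = 210°
z = 45(cos 210° + i sin 210°)


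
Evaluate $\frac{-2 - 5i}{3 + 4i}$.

Multiply numerator and denominator by conjugate (3 - 4i):
= (-2 - 5i)(3 - 4i) / (3^2 + 4^2)
= (-26 - 7i) / 25
= -26/25 - (7/25)i


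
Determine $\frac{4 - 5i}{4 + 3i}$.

Multiply numerator and denominator by conjugate (4 - 3i):
= (4 - 5i)(4 - 3i) / (4^2 + 3^2)
= (1 - 32i) / 25
= 1/25 - (32/25)i


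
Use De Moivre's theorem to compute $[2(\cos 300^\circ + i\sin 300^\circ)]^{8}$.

By De Moivre: z^n = r^n(cos(nθ) + i sin(nθ))
= 2^8(cos(8*300°) + i sin(8*300°))
= 256(cos 240° + i sin 240°)
= -128 - 128*sqrt(3)i


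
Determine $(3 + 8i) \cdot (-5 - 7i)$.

(a1*a2 - b1*b2) + (a1*b2 + b1*a2)i
= (-15 - (-56)) + (-21 + (-40))i
= 41 - 61i


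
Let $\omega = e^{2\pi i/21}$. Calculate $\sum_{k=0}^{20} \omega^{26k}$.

Let ζ = ω^26 = e^(2πi·26/21). Since 21 ∤ 26, ζ ≠ 1.
Sum = Σ_{k=0}^{20} ζ^k = (ζ^21 - 1)/(ζ - 1) = (ω^{26·21} - 1)/(ζ - 1) = (1 - 1)/(ζ - 1) = 0


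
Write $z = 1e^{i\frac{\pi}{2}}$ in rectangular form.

a = r cos θ = 1 * 0 = 0
b = r sin θ = 1 * 1 = 1
z = i


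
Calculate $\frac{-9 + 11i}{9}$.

Divisor is real, so divide each part by 9:
= -1 + (11/9)i


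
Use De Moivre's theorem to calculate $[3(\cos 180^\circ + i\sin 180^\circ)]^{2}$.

By De Moivre: z^n = r^n(cos(nθ) + i sin(nθ))
= 3^2(cos(2*180°) + i sin(2*180°))
= 9(cos 0° + i sin 0°)
= 9


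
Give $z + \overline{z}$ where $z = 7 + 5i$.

z + conjugate(z) = (a + bi) + (a - bi) = 2a
= 2 * 7 = 14


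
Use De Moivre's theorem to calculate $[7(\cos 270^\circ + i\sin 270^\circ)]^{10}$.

By De Moivre: z^n = r^n(cos(nθ) + i sin(nθ))
= 7^10(cos(10*270°) + i sin(10*270°))
= 282475249(cos 180° + i sin 180°)
= -282475249


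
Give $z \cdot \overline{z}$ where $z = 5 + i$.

z * conjugate(z) = |z|^2 = a^2 + b^2
= 5^2 + 1^2 = 26


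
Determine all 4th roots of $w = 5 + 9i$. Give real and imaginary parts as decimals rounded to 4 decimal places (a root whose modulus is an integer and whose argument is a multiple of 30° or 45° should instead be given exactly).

|w| = sqrt(106) ≈ 10.295630, arg(w) ≈ 60.945396°
Root modulus = sqrt(106)^(1/4) ≈ 1.791279
Root arguments: θ_k = (arg(w) + 360°k)/4 for k = 0, 1, ..., 3
Compute each root as (root modulus)(cos θ_k + i sin θ_k) using full-precision intermediates, then round to 4 decimal places.
Roots: 1.7283 + 0.4708i, -0.4708 + 1.7283i, -1.7283 - 0.4708i, 0.4708 - 1.7283i


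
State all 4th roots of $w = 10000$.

|w| = 10000, arg(w) = 0°
Root modulus = 10000^(1/4) = 10
Root arguments: θ_k = (0° + 360°k)/4 for k = 0, 1, ..., 3
Roots: 10, 10i, -10, -10i


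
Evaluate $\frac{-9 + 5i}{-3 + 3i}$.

Multiply numerator and denominator by conjugate (-3 - 3i):
= (-9 + 5i)(-3 - 3i) / ((-3)^2 + 3^2)
= (42 + 12i) / 18
Divide through by 6: (7 + 2i) / 3
= 7/3 + (2/3)i


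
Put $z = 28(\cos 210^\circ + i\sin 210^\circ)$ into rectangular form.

a = r cos θ = 28 * -sqrt(3)/2 = -14*sqrt(3)
b = r sin θ = 28 * -1/2 = -14
z = -14*sqrt(3) - 14i


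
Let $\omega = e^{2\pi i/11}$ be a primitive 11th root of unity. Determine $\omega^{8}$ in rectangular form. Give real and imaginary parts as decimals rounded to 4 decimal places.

ω^8 = e^(2πi·8/11) = e^(i·16π/11)
= cos(16π/11) + i sin(16π/11)
= -0.1423 - 0.9898i


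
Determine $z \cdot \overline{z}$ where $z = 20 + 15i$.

z * conjugate(z) = |z|^2 = a^2 + b^2
= 20^2 + 15^2 = 625


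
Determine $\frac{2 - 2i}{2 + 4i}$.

Multiply numerator and denominator by conjugate (2 - 4i):
= (2 - 2i)(2 - 4i) / (2^2 + 4^2)
= (-4 - 12i) / 20
Divide through by 4: (-1 - 3i) / 5
= -1/5 - (3/5)i


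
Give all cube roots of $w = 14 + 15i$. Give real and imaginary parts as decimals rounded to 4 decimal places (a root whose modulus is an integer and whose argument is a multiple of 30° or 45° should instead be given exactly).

|w| = sqrt(421) ≈ 20.518285, arg(w) ≈ 46.974934°
Root modulus = sqrt(421)^(1/3) ≈ 2.737665
Root arguments: θ_k = (arg(w) + 360°k)/3 for k = 0, 1, ..., 2
Compute each root as (root modulus)(cos θ_k + i sin θ_k) using full-precision intermediates, then round to 4 decimal places.
Roots: 2.6361 + 0.7389i, -1.9579 + 1.9135i, -0.6781 - 2.6523i


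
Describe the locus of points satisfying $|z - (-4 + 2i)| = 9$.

|z - z0| = r describes a circle centered at z0 with radius r
Here z0 = -4 + 2i and r = 9
Locus: Circle centered at (-4, 2) with radius 9


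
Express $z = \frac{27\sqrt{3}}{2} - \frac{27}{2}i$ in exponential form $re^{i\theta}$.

r = |z| = sqrt((27*sqrt(3)/2)^2 + (-27/2)^2) = sqrt(2187/4 + 729/4) = sqrt(729) = 27
θ = arctan(b/a) = arctan(-13.5/23.3827) (quadrant-adjusted) = -30° = -π/6
z = 27e^(-i*π/6)


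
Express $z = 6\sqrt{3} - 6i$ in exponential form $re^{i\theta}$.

r = |z| = sqrt((6*sqrt(3))^2 + (-6)^2) = sqrt(108 + 36) = sqrt(144) = 12
θ = arctan(b/a) = arctan(-6/10.3923) (quadrant-adjusted) = -30° = -π/6
z = 12e^(-i*π/6)


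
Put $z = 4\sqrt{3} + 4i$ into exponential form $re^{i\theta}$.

r = |z| = sqrt((4*sqrt(3))^2 + (4)^2) = sqrt(48 + 16) = sqrt(64) = 8
θ = arctan(b/a) = arctan(4/6.9282) (quadrant-adjusted) = 30° = π/6
z = 8e^(i*π/6)


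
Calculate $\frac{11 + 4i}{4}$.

Divisor is real, so divide each part by 4:
= 11/4 + i


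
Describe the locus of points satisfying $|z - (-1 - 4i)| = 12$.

|z - z0| = r describes a circle centered at z0 with radius r
Here z0 = -1 - 4i and r = 12
Locus: Circle centered at (-1, -4) with radius 12


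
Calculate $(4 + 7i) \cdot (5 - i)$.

(a1*a2 - b1*b2) + (a1*b2 + b1*a2)i
= (20 - (-7)) + (-4 + 35)i
= 27 + 31i


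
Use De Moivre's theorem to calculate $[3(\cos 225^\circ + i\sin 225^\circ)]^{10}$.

By De Moivre: z^n = r^n(cos(nθ) + i sin(nθ))
= 3^10(cos(10*225°) + i sin(10*225°))
= 59049(cos 90° + i sin 90°)
= 59049i


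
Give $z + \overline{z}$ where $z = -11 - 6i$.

z + conjugate(z) = (a + bi) + (a - bi) = 2a
= 2 * (-11) = -22


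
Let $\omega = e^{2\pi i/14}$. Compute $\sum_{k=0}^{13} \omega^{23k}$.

Let ζ = ω^23 = e^(2πi·23/14). Since 14 ∤ 23, ζ ≠ 1.
Sum = Σ_{k=0}^{13} ζ^k = (ζ^14 - 1)/(ζ - 1) = (ω^{23·14} - 1)/(ζ - 1) = (1 - 1)/(ζ - 1) = 0


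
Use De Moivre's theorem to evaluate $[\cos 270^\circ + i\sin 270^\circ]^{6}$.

By De Moivre: z^n = r^n(cos(nθ) + i sin(nθ))
= 1^6(cos(6*270°) + i sin(6*270°))
= 1(cos 180° + i sin 180°)
= -1


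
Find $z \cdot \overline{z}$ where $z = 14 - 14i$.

z * conjugate(z) = |z|^2 = a^2 + b^2
= 14^2 + (-14)^2 = 392


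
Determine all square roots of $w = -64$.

|w| = 64, arg(w) = 180°
Root modulus = 64^(1/2) = 8
Root arguments: θ_k = (180° + 360°k)/2 for k = 0, 1, ..., 1
Roots: 8i, -8i


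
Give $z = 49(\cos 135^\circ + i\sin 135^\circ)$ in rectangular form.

a = r cos θ = 49 * -sqrt(2)/2 = -49*sqrt(2)/2
b = r sin θ = 49 * sqrt(2)/2 = 49*sqrt(2)/2
z = -49*sqrt(2)/2 + (49*sqrt(2)/2)i


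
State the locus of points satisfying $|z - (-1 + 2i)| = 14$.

|z - z0| = r describes a circle centered at z0 with radius r
Here z0 = -1 + 2i and r = 14
Locus: Circle centered at (-1, 2) with radius 14


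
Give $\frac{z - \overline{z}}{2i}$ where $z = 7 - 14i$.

z - conjugate(z) = 2bi
(z - conjugate(z))/(2i) = 2bi/(2i) = b = -14


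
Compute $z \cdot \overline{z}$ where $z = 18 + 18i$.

z * conjugate(z) = |z|^2 = a^2 + b^2
= 18^2 + 18^2 = 648


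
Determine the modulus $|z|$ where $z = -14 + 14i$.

|z| = sqrt(a^2 + b^2) = sqrt((-14)^2 + 14^2) = sqrt(392) = sqrt(392)


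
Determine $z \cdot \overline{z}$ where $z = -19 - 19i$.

z * conjugate(z) = |z|^2 = a^2 + b^2
= (-19)^2 + (-19)^2 = 722


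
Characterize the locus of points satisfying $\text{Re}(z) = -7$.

Re(z) = x where z = x + yi; the equation x = -7 is satisfied by all points with that x-coordinate
Locus: Vertical line x = -7


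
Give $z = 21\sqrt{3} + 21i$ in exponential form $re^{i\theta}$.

r = |z| = sqrt((21*sqrt(3))^2 + (21)^2) = sqrt(1323 + 441) = sqrt(1764) = 42
θ = arctan(b/a) = arctan(21/36.3731) (quadrant-adjusted) = 30° = π/6
z = 42e^(i*π/6)


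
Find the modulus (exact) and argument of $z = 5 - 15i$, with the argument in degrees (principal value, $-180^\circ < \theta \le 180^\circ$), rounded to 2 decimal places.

|z| = sqrt(5^2 + (-15)^2) = sqrt(250)
arg(z) = arctan(b/a) = arctan(-15/5) (quadrant-adjusted) = -71.57°


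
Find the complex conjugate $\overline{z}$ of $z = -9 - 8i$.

If z = a + bi, then conjugate(z) = a - bi
conjugate(-9 - 8i) = -9 + 8i


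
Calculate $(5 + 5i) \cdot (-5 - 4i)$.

(a1*a2 - b1*b2) + (a1*b2 + b1*a2)i
= (-25 - (-20)) + (-20 + (-25))i
= -5 - 45i


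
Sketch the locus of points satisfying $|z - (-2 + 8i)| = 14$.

|z - z0| = r describes a circle centered at z0 with radius r
Here z0 = -2 + 8i and r = 14
Locus: Circle centered at (-2, 8) with radius 14


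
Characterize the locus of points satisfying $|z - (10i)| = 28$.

|z - z0| = r describes a circle centered at z0 with radius r
Here z0 = 10i and r = 28
Locus: Circle centered at (0, 10) with radius 28


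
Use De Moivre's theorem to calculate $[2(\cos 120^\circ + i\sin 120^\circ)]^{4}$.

By De Moivre: z^n = r^n(cos(nθ) + i sin(nθ))
= 2^4(cos(4*120°) + i sin(4*120°))
= 16(cos 120° + i sin 120°)
= -8 + 8*sqrt(3)i


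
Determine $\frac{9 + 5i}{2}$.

Divisor is real, so divide each part by 2:
= 9/2 + (5/2)i


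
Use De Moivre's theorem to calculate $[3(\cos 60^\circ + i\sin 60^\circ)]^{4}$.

By De Moivre: z^n = r^n(cos(nθ) + i sin(nθ))
= 3^4(cos(4*60°) + i sin(4*60°))
= 81(cos 240° + i sin 240°)
= -81/2 - (81*sqrt(3)/2)i


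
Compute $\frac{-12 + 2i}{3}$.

Divisor is real, so divide each part by 3:
= -4 + (2/3)i


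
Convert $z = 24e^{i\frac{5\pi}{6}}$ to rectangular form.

a = r cos θ = 24 * -sqrt(3)/2 = -12*sqrt(3)
b = r sin θ = 24 * 1/2 = 12
z = -12*sqrt(3) + 12i


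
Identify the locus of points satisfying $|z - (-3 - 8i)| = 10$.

|z - z0| = r describes a circle centered at z0 with radius r
Here z0 = -3 - 8i and r = 10
Locus: Circle centered at (-3, -8) with radius 10


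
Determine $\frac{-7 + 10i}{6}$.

Divisor is real, so divide each part by 6:
= -7/6 + (5/3)i


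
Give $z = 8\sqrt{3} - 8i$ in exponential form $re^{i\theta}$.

r = |z| = sqrt((8*sqrt(3))^2 + (-8)^2) = sqrt(192 + 64) = sqrt(256) = 16
θ = arctan(b/a) = arctan(-8/13.8564) (quadrant-adjusted) = -30° = -π/6
z = 16e^(-i*π/6)
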